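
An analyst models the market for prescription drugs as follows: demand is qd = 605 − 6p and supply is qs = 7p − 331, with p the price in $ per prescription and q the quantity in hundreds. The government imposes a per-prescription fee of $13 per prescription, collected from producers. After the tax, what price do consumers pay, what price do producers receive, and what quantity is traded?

Consumers pay $79; producers receive $66; quantity = 131.

Before the tax: set 605 − 6p = 7p − 331 → p* = $72, q* = 173.
With the tax collected from producers, supply shifts: qs = 7(p − 13) − 331.
New equilibrium: consumers pay $79, producers receive $66, q = 131. (Wedge: pb − ps = 13.)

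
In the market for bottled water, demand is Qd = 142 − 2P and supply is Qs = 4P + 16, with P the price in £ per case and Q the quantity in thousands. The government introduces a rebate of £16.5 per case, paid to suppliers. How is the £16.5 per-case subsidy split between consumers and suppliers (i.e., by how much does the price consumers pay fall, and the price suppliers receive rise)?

Without the subsidy, 142 − 2P = 4P + 16 gives 6P = 126, so P* = £21 and Q* = 100.
With a per-unit subsidy paid to suppliers, each receives P + 16.5 per unit sold, so supply becomes Qs = 4(P + 16.5) + 16.
Solving gives Q = 122 with consumers paying £10 and suppliers receiving £26.5 (the £16.5 wedge).
Gain to consumers: £11; to suppliers: £5.5. (They sum to £16.5.)

Consumers gain £11 per case; suppliers gain £5.5 per case.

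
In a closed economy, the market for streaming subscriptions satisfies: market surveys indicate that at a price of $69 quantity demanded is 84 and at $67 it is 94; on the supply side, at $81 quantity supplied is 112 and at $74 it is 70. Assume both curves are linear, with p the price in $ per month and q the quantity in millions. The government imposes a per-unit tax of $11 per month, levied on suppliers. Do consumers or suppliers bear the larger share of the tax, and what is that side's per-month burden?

Demand slope: (94 − 84)/(67 − 69) = -5, so qd = 429 − 5p.
Supply slope: (70 − 112)/(74 − 81) = 6, so qs = 6p − 374.
Before the tax: set 429 − 5p = 6p − 374 → p* = $73, q* = 64.
With the tax collected from suppliers, supply shifts: qs = 6(p − 11) − 374.
New equilibrium: consumers pay $79, suppliers receive $68, q = 34. (Wedge: pb − ps = 11.)
Per-month burden: consumers $6, suppliers $5.
Consumers take the larger share because demand is less price-elastic here (demand slope 5 vs supply slope 6).
The less price-elastic side of the market bears the larger share of a per-unit tax.

Consumers bear the larger share: $6 per month.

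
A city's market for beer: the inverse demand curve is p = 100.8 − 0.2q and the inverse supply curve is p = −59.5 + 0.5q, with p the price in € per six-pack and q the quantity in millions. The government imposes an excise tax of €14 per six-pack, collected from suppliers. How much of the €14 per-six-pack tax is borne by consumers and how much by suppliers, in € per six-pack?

Inverting to q(p) form: qd = 504 − 5p; qs = 2p + 119.
Without the tax, 504 − 5p = 2p + 119 gives 7p = 385, so p* = €55 and q* = 229.
With the tax collected from suppliers, supply shifts: qs = 2(p − 14) + 119.
Solving gives q = 209 with consumers paying €59 and suppliers receiving €45 (the €14 wedge).
Burden on consumers: €4; on suppliers: €10. (They sum to €14.)
The less price-elastic side of the market bears the larger share of a per-unit tax.

Consumers bear €4 per six-pack; suppliers bear €10 per six-pack.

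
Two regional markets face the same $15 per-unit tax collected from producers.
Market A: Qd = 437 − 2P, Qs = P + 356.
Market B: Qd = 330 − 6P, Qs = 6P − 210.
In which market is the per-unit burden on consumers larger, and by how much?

Market A: pre-tax P* = $27, Q* = 383; post-tax Q = 373; per-unit burden on consumers = $5.
Market B: pre-tax P* = $45, Q* = 60; post-tax Q = 15; per-unit burden on consumers = $7.5.
Difference: $5 vs $7.5 → market B is larger by $2.5.

Market B, by $2.5.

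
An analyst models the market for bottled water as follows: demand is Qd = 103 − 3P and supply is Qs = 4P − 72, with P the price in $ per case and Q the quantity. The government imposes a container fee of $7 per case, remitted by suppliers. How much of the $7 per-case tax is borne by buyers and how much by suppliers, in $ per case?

Buyers bear $4 per case; suppliers bear $3 per case.

Before the tax: set 103 − 3P = 4P − 72 → P* = $25, Q* = 28.
With the tax collected from suppliers, supply shifts: Qs = 4(P − 7) − 72.
Solving gives Q = 16 with buyers paying $29 and suppliers receiving $22 (the $7 wedge).
Burden on buyers: $4; on suppliers: $3. (They sum to $7.)
The less price-elastic side of the market bears the larger share of a per-unit tax.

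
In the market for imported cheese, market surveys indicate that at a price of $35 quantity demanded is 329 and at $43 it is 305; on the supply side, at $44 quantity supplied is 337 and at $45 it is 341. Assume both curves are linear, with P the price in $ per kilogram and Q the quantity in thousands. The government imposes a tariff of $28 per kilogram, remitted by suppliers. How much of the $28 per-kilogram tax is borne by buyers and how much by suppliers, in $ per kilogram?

Buyers bear $16 per kilogram; suppliers bear $12 per kilogram.

Demand slope: (305 − 329)/(43 − 35) = -3, so Qd = 434 − 3P.
Supply slope: (341 − 337)/(45 − 44) = 4, so Qs = 4P + 161.
Before the tax: set 434 − 3P = 4P + 161 → P* = $39, Q* = 317.
With the tax collected from suppliers, supply shifts: Qs = 4(P − 28) + 161.
New equilibrium: buyers pay $55, suppliers receive $27, Q = 269. (Wedge: Pb − Ps = 28.)
Burden on buyers: $16; on suppliers: $12. (They sum to $28.)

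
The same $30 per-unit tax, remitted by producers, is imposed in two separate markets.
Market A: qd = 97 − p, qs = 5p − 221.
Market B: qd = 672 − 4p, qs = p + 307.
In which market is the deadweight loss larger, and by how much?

Market A: pre-tax p* = $53, q* = 44; post-tax q = 19; deadweight loss = $375.
Market B: pre-tax p* = $73, q* = 380; post-tax q = 356; deadweight loss = $360.
Difference: $375 vs $360 → market A is larger by $15.

Market A, by $15.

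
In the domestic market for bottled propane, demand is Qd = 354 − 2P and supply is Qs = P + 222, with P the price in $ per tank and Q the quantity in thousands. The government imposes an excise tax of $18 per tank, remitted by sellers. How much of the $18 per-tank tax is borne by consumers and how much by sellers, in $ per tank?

Without the tax, 354 − 2P = P + 222 gives 3P = 132, so P* = $44 and Q* = 266.
With the tax collected from sellers, supply shifts: Qs = (P − 18) + 222.
New equilibrium: consumers pay $50, sellers receive $32, Q = 254. (Wedge: Pb − Ps = 18.)
Burden on consumers: $6; on sellers: $12. (They sum to $18.)
The less price-elastic side of the market bears the larger share of a per-unit tax.

Consumers bear $6 per tank; sellers bear $12 per tank.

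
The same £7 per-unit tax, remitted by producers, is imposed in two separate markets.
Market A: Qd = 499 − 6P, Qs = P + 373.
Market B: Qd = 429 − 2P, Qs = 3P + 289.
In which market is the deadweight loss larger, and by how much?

Market A: pre-tax P* = £18, Q* = 391; post-tax Q = 385; deadweight loss = £21.
Market B: pre-tax P* = £28, Q* = 373; post-tax Q = 364.6; deadweight loss = £29.4.
Difference: £21 vs £29.4 → market B is larger by £8.4.

Market B, by £8.4.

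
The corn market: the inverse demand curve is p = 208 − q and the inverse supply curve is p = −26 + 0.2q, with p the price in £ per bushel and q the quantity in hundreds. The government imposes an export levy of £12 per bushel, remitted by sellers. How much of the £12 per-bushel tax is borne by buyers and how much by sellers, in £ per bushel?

Inverting to q(p) form: qd = 208 − p; qs = 5p + 130.
Before the tax: set 208 − p = 5p + 130 → p* = £13, q* = 195.
With the tax collected from sellers, supply shifts: qs = 5(p − 12) + 130.
Solving gives q = 185 with buyers paying £23 and sellers receiving £11 (the £12 wedge).
Burden on buyers: £10; on sellers: £2. (They sum to £12.)

Buyers bear £10 per bushel; sellers bear £2 per bushel.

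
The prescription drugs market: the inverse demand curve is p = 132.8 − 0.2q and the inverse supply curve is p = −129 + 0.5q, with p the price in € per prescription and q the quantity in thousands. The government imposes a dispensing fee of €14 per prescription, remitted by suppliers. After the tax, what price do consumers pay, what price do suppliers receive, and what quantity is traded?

Consumers pay €62; suppliers receive €48; quantity = 354.

Rewrite in direct form: qd = 664 − 5p and qs = 2p + 258.
Before the tax: set 664 − 5p = 2p + 258 → p* = €58, q* = 374.
With the tax collected from suppliers, supply shifts: qs = 2(p − 14) + 258.
New equilibrium: consumers pay €62, suppliers receive €48, q = 354. (Wedge: pb − ps = 14.)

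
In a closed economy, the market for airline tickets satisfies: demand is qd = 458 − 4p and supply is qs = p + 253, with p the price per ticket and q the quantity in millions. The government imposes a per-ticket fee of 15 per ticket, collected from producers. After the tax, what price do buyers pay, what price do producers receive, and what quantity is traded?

Before the tax: set 458 − 4p = p + 253 → p* = 41, q* = 294.
With the tax collected from producers, supply shifts: qs = (p − 15) + 253.
New equilibrium: buyers pay 44, producers receive 29, q = 282. (Wedge: pb − ps = 15.)
The less price-elastic side of the market bears the larger share of a per-unit tax.

Buyers pay 44; producers receive 29; quantity = 282.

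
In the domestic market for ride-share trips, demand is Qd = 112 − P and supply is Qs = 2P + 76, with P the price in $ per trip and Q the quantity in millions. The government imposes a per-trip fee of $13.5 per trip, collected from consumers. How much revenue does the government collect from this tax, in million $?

Before the tax: set 112 − P = 2P + 76 → P* = $12, Q* = 100.
With the tax collected from consumers, demand (in seller-price terms) shifts: Qd = 112 − (P + 13.5).
Solving gives Q = 91 with consumers paying $21 and sellers receiving $7.5 (the $13.5 wedge).
Revenue = t · Q = 13.5 · 91 = $1228.5.

Tax revenue = $1228.5 million.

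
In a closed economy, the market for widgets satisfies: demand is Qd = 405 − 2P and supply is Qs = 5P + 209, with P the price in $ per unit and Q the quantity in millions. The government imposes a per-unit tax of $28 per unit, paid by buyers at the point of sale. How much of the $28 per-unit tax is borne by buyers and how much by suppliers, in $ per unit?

Buyers bear $20 per unit; suppliers bear $8 per unit.

Before the tax: set 405 − 2P = 5P + 209 → P* = $28, Q* = 349.
With the tax collected from buyers, demand (in seller-price terms) shifts: Qd = 405 − 2(P + 28).
Solving gives Q = 309 with buyers paying $48 and suppliers receiving $20 (the $28 wedge).
Burden on buyers: $20; on suppliers: $8. (They sum to $28.)
The less price-elastic side of the market bears the larger share of a per-unit tax.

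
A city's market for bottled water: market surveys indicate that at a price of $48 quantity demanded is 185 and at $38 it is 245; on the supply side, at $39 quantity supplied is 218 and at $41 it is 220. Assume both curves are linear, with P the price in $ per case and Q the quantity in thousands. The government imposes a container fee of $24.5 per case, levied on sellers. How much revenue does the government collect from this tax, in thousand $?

Tax revenue = $4900 thousand.

Demand slope: (245 − 185)/(38 − 48) = -6, so Qd = 473 − 6P.
Supply slope: (220 − 218)/(41 − 39) = 1, so Qs = P + 179.
Before the tax: set 473 − 6P = P + 179 → P* = $42, Q* = 221.
With the tax collected from sellers, supply shifts: Qs = (P − 24.5) + 179.
New equilibrium: consumers pay $45.5, sellers receive $21, Q = 200. (Wedge: Pb − Ps = 24.5.)
Revenue = t · Q = 24.5 · 200 = $4900.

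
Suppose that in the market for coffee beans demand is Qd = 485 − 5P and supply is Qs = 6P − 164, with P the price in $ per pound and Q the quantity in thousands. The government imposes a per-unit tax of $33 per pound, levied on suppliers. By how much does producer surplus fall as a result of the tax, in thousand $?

Before the tax: set 485 − 5P = 6P − 164 → P* = $59, Q* = 190.
With the tax collected from suppliers, supply shifts: Qs = 6(P − 33) − 164.
Solving gives Q = 100 with consumers paying $77 and suppliers receiving $44 (the $33 wedge).
ΔPS is the trapezoid between Q = 100 and Q = 190 of height $15: ½ · (190 + 100) · 15 = $2175.

Producer surplus falls by $2175 thousand.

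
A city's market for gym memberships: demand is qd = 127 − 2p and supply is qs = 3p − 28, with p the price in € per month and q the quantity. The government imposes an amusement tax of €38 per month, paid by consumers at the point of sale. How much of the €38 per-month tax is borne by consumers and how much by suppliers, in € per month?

Without the tax, 127 − 2p = 3p − 28 gives 5p = 155, so p* = €31 and q* = 65.
With the tax collected from consumers, demand (in seller-price terms) shifts: qd = 127 − 2(p + 38).
New equilibrium: consumers pay €53.8, suppliers receive €15.8, q = 19.4. (Wedge: pb − ps = 38.)
Burden on consumers: €22.8; on suppliers: €15.2. (They sum to €38.)

Consumers bear €22.8 per month; suppliers bear €15.2 per month.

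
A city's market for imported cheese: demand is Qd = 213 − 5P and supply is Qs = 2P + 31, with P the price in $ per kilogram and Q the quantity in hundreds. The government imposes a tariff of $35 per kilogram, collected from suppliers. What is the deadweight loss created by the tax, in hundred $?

Deadweight loss = $875 hundred.

Before the tax: set 213 − 5P = 2P + 31 → P* = $26, Q* = 83.
With the tax collected from suppliers, supply shifts: Qs = 2(P − 35) + 31.
Solving gives Q = 33 with consumers paying $36 and suppliers receiving $1 (the $35 wedge).
Quantity falls by |ΔQ| = |83 − 33| = 50.
DWL = ½ · t · |ΔQ| = ½ · 35 · 50 = $875.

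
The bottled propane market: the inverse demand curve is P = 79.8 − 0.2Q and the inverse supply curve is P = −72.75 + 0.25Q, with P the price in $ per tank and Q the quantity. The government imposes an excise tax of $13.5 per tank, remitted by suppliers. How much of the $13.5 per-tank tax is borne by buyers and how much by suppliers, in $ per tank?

Inverting to Q(P) form: Qd = 399 − 5P; Qs = 4P + 291.
Without the tax, 399 − 5P = 4P + 291 gives 9P = 108, so P* = $12 and Q* = 339.
With the tax collected from suppliers, supply shifts: Qs = 4(P − 13.5) + 291.
New equilibrium: buyers pay $18, suppliers receive $4.5, Q = 309. (Wedge: Pb − Ps = 13.5.)
Burden on buyers: $6; on suppliers: $7.5. (They sum to $13.5.)
The less price-elastic side of the market bears the larger share of a per-unit tax.

Buyers bear $6 per tank; suppliers bear $7.5 per tank.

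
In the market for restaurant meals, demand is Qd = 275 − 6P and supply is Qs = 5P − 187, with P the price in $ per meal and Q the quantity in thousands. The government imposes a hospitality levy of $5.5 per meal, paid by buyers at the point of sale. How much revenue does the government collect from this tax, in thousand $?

Before the tax: set 275 − 6P = 5P − 187 → P* = $42, Q* = 23.
With the tax collected from buyers, demand (in seller-price terms) shifts: Qd = 275 − 6(P + 5.5).
New equilibrium: buyers pay $44.5, suppliers receive $39, Q = 8. (Wedge: Pb − Ps = 5.5.)
Revenue = t · Q = 5.5 · 8 = $44.

Tax revenue = $44 thousand.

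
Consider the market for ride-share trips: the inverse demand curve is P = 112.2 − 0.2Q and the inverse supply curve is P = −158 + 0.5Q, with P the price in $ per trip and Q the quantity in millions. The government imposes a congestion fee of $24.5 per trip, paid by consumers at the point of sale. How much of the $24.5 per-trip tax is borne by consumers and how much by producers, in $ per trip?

Consumers bear $7 per trip; producers bear $17.5 per trip.

Rewrite in direct form: Qd = 561 − 5P and Qs = 2P + 316.
Without the tax, 561 − 5P = 2P + 316 gives 7P = 245, so P* = $35 and Q* = 386.
With the tax collected from consumers, demand (in seller-price terms) shifts: Qd = 561 − 5(P + 24.5).
New equilibrium: consumers pay $42, producers receive $17.5, Q = 351. (Wedge: Pb − Ps = 24.5.)
Burden on consumers: $7; on producers: $17.5. (They sum to $24.5.)
The less price-elastic side of the market bears the larger share of a per-unit tax.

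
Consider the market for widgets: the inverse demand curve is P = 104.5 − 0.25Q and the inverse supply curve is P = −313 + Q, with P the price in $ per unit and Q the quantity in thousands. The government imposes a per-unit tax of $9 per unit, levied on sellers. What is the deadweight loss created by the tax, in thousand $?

Deadweight loss = $32.4 thousand.

Inverting to Q(P) form: Qd = 418 − 4P; Qs = P + 313.
Without the tax, 418 − 4P = P + 313 gives 5P = 105, so P* = $21 and Q* = 334.
With the tax collected from sellers, supply shifts: Qs = (P − 9) + 313.
Solving gives Q = 326.8 with consumers paying $22.8 and sellers receiving $13.8 (the $9 wedge).
Quantity falls by |ΔQ| = |334 − 326.8| = 7.2.
DWL = ½ · t · |ΔQ| = ½ · 9 · 7.2 = $32.4.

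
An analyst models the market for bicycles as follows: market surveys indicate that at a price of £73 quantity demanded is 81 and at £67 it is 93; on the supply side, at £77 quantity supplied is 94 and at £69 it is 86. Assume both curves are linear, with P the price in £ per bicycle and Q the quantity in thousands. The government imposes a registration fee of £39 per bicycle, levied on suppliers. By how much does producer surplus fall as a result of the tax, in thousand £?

Demand slope: (93 − 81)/(67 − 73) = -2, so Qd = 227 − 2P.
Supply slope: (86 − 94)/(69 − 77) = 1, so Qs = P + 17.
Without the tax, 227 − 2P = P + 17 gives 3P = 210, so P* = £70 and Q* = 87.
With the tax collected from suppliers, supply shifts: Qs = (P − 39) + 17.
New equilibrium: buyers pay £83, suppliers receive £44, Q = 61. (Wedge: Pb − Ps = 39.)
ΔPS is the trapezoid between Q = 61 and Q = 87 of height £26: ½ · (87 + 61) · 26 = £1924.

Producer surplus falls by £1924 thousand.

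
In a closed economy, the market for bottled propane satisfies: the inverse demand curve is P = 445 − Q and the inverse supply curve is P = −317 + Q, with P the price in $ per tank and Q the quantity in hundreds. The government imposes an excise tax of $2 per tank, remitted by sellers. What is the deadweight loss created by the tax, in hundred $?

Rewrite in direct form: Qd = 445 − P and Qs = P + 317.
Before the tax: set 445 − P = P + 317 → P* = $64, Q* = 381.
With the tax collected from sellers, supply shifts: Qs = (P − 2) + 317.
New equilibrium: buyers pay $65, sellers receive $63, Q = 380. (Wedge: Pb − Ps = 2.)
Quantity falls by |ΔQ| = |381 − 380| = 1.
DWL = ½ · t · |ΔQ| = ½ · 2 · 1 = $1.

Deadweight loss = $1 hundred.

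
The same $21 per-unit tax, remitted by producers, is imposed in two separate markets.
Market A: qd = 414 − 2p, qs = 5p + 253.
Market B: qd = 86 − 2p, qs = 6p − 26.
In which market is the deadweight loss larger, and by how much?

Market A: pre-tax p* = $23, q* = 368; post-tax q = 338; deadweight loss = $315.
Market B: pre-tax p* = $14, q* = 58; post-tax q = 26.5; deadweight loss = $330.75.
Difference: $315 vs $330.75 → market B is larger by $15.75.

Market B, by $15.75.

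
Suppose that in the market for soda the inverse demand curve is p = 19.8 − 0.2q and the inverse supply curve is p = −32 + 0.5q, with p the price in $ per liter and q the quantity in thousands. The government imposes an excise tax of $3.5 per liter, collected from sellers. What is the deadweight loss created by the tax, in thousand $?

Inverting to q(p) form: qd = 99 − 5p; qs = 2p + 64.
Without the tax, 99 − 5p = 2p + 64 gives 7p = 35, so p* = $5 and q* = 74.
With the tax collected from sellers, supply shifts: qs = 2(p − 3.5) + 64.
New equilibrium: consumers pay $6, sellers receive $2.5, q = 69. (Wedge: pb − ps = 3.5.)
Quantity falls by |ΔQ| = |74 − 69| = 5.
DWL = ½ · t · |ΔQ| = ½ · 3.5 · 5 = $8.75.

Deadweight loss = $8.75 thousand.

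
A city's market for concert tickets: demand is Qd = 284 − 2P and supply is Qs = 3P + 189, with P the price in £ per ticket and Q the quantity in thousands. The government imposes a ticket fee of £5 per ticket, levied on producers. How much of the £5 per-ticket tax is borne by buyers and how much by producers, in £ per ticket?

Without the tax, 284 − 2P = 3P + 189 gives 5P = 95, so P* = £19 and Q* = 246.
With the tax collected from producers, supply shifts: Qs = 3(P − 5) + 189.
Solving gives Q = 240 with buyers paying £22 and producers receiving £17 (the £5 wedge).
Burden on buyers: £3; on producers: £2. (They sum to £5.)
The less price-elastic side of the market bears the larger share of a per-unit tax.

Buyers bear £3 per ticket; producers bear £2 per ticket.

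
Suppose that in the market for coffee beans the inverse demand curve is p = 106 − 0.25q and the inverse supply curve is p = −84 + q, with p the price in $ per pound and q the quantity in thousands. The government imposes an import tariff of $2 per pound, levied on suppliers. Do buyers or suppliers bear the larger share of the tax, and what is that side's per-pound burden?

Rewrite in direct form: qd = 424 − 4p and qs = p + 84.
Before the tax: set 424 − 4p = p + 84 → p* = $68, q* = 152.
With the tax collected from suppliers, supply shifts: qs = (p − 2) + 84.
Solving gives q = 150.4 with buyers paying $68.4 and suppliers receiving $66.4 (the $2 wedge).
Per-pound burden: buyers $0.4, suppliers $1.6.
Suppliers take the larger share because supply is less price-elastic here (demand slope 4 vs supply slope 1).

Suppliers bear the larger share: $1.6 per pound.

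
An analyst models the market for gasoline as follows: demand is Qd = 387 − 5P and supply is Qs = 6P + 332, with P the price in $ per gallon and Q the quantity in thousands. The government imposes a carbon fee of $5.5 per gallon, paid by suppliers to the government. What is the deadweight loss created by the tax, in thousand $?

Without the tax, 387 − 5P = 6P + 332 gives 11P = 55, so P* = $5 and Q* = 362.
With the tax collected from suppliers, supply shifts: Qs = 6(P − 5.5) + 332.
New equilibrium: consumers pay $8, suppliers receive $2.5, Q = 347. (Wedge: Pb − Ps = 5.5.)
Quantity falls by |ΔQ| = |362 − 347| = 15.
DWL = ½ · t · |ΔQ| = ½ · 5.5 · 15 = $41.25.

Deadweight loss = $41.25 thousand.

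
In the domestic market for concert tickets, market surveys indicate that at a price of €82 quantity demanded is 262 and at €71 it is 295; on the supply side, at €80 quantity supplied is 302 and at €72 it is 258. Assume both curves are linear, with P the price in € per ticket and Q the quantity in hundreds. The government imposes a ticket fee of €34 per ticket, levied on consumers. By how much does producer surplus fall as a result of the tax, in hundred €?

Producer surplus falls by €2964 hundred.

Demand slope: (295 − 262)/(71 − 82) = -3, so Qd = 508 − 3P.
Supply slope: (258 − 302)/(72 − 80) = 5.5, so Qs = 5.5P − 138.
Before the tax: set 508 − 3P = 5.5P − 138 → P* = €76, Q* = 280.
With the tax collected from consumers, demand (in seller-price terms) shifts: Qd = 508 − 3(P + 34).
Solving gives Q = 214 with consumers paying €98 and producers receiving €64 (the €34 wedge).
ΔPS is the trapezoid between Q = 214 and Q = 280 of height €12: ½ · (280 + 214) · 12 = €2964.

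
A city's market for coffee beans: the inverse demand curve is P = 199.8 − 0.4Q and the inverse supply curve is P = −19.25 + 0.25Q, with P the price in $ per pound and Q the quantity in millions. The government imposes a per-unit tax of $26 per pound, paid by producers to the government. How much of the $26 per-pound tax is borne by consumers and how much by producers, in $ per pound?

Consumers bear $16 per pound; producers bear $10 per pound.

Rewrite in direct form: Qd = 499.5 − 2.5P and Qs = 4P + 77.
Before the tax: set 499.5 − 2.5P = 4P + 77 → P* = $65, Q* = 337.
With the tax collected from producers, supply shifts: Qs = 4(P − 26) + 77.
Solving gives Q = 297 with consumers paying $81 and producers receiving $55 (the $26 wedge).
Burden on consumers: $16; on producers: $10. (They sum to $26.)
The less price-elastic side of the market bears the larger share of a per-unit tax.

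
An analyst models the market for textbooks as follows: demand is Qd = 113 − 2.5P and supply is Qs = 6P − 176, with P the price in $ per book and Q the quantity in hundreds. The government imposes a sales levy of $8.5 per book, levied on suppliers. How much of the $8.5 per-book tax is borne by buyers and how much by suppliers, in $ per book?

Before the tax: set 113 − 2.5P = 6P − 176 → P* = $34, Q* = 28.
With the tax collected from suppliers, supply shifts: Qs = 6(P − 8.5) − 176.
Solving gives Q = 13 with buyers paying $40 and suppliers receiving $31.5 (the $8.5 wedge).
Burden on buyers: $6; on suppliers: $2.5. (They sum to $8.5.)
The less price-elastic side of the market bears the larger share of a per-unit tax.

Buyers bear $6 per book; suppliers bear $2.5 per book.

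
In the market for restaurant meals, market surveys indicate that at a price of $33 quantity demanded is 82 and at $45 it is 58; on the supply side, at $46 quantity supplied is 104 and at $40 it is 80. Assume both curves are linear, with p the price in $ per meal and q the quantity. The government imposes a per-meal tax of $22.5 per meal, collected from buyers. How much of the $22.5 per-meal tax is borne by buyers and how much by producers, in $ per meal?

Demand slope: (58 − 82)/(45 − 33) = -2, so qd = 148 − 2p.
Supply slope: (80 − 104)/(40 − 46) = 4, so qs = 4p − 80.
Before the tax: set 148 − 2p = 4p − 80 → p* = $38, q* = 72.
With the tax collected from buyers, demand (in seller-price terms) shifts: qd = 148 − 2(p + 22.5).
New equilibrium: buyers pay $53, producers receive $30.5, q = 42. (Wedge: pb − ps = 22.5.)
Burden on buyers: $15; on producers: $7.5. (They sum to $22.5.)

Buyers bear $15 per meal; producers bear $7.5 per meal.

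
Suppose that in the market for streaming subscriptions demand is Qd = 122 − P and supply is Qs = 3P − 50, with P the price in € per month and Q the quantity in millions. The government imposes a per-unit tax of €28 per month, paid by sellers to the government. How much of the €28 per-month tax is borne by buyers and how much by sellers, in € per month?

Before the tax: set 122 − P = 3P − 50 → P* = €43, Q* = 79.
With the tax collected from sellers, supply shifts: Qs = 3(P − 28) − 50.
New equilibrium: buyers pay €64, sellers receive €36, Q = 58. (Wedge: Pb − Ps = 28.)
Burden on buyers: €21; on sellers: €7. (They sum to €28.)
The less price-elastic side of the market bears the larger share of a per-unit tax.

Buyers bear €21 per month; sellers bear €7 per month.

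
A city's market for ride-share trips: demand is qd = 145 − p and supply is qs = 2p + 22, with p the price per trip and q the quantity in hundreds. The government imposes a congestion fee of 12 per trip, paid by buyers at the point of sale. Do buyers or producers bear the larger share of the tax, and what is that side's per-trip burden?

Before the tax: set 145 − p = 2p + 22 → p* = 41, q* = 104.
With the tax collected from buyers, demand (in seller-price terms) shifts: qd = 145 − (p + 12).
New equilibrium: buyers pay 49, producers receive 37, q = 96. (Wedge: pb − ps = 12.)
Per-trip burden: buyers 8, producers 4.
Buyers take the larger share because demand is less price-elastic here (demand slope 1 vs supply slope 2).

Buyers bear the larger share: 8 per trip.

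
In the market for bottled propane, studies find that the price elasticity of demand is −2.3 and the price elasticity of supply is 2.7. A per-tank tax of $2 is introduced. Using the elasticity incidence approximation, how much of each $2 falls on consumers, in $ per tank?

Incidence ratio: consumers' share ≈ εs / (εs + |εd|) = 2.7 / (2.7 + 2.3) = 0.54.
So consumers bear ≈ 0.54 × $2 = $1.08; producers bear $0.92.

Consumers bear ≈ $1.08 per tank.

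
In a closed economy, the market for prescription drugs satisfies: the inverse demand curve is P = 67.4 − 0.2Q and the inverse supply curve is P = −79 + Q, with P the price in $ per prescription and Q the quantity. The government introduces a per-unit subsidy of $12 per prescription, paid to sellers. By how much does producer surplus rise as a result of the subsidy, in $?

Producer surplus rises by $1270.

Rewrite in direct form: Qd = 337 − 5P and Qs = P + 79.
Without the subsidy, 337 − 5P = P + 79 gives 6P = 258, so P* = $43 and Q* = 122.
With a per-unit subsidy paid to sellers, each receives P + 12 per unit sold, so supply becomes Qs = (P + 12) + 79.
New equilibrium: consumers pay $41, sellers receive $53, Q = 132. (Wedge: Pb − Ps = −12.)
ΔPS is the trapezoid between Q = 132 and Q = 122 of height $10: ½ · (122 + 132) · 10 = $1270.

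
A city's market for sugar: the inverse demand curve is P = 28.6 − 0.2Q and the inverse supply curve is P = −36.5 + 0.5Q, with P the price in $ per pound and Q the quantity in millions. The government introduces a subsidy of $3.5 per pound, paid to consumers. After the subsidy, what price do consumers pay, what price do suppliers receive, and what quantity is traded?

Consumers pay $9; suppliers receive $12.5; quantity = 98.

Inverting to Q(P) form: Qd = 143 − 5P; Qs = 2P + 73.
Before the subsidy: set 143 − 5P = 2P + 73 → P* = $10, Q* = 93.
With a per-unit subsidy paid to consumers, each effectively pays P − 3.5, so demand becomes Qd = 143 − 5(P − 3.5).
Solving gives Q = 98 with consumers paying $9 and suppliers receiving $12.5 (the $3.5 wedge).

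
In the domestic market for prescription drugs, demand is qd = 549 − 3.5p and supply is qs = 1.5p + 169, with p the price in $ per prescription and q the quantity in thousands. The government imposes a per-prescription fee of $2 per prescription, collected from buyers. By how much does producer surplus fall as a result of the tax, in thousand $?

Before the tax: set 549 − 3.5p = 1.5p + 169 → p* = $76, q* = 283.
With the tax collected from buyers, demand (in seller-price terms) shifts: qd = 549 − 3.5(p + 2).
New equilibrium: buyers pay $76.6, producers receive $74.6, q = 280.9. (Wedge: pb − ps = 2.)
ΔPS is the trapezoid between Q = 280.9 and Q = 283 of height $1.4: ½ · (283 + 280.9) · 1.4 = $394.73.

Producer surplus falls by $394.73 thousand.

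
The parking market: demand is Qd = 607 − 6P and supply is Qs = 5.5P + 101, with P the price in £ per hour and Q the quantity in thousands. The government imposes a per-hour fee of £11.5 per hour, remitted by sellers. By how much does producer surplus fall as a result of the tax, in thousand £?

Producer surplus falls by £1959 thousand.

Before the tax: set 607 − 6P = 5.5P + 101 → P* = £44, Q* = 343.
With the tax collected from sellers, supply shifts: Qs = 5.5(P − 11.5) + 101.
New equilibrium: consumers pay £49.5, sellers receive £38, Q = 310. (Wedge: Pb − Ps = 11.5.)
ΔPS is the trapezoid between Q = 310 and Q = 343 of height £6: ½ · (343 + 310) · 6 = £1959.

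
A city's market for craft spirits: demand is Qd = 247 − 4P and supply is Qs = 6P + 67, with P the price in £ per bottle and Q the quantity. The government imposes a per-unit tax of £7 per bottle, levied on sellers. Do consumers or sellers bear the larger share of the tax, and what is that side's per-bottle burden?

Without the tax, 247 − 4P = 6P + 67 gives 10P = 180, so P* = £18 and Q* = 175.
With the tax collected from sellers, supply shifts: Qs = 6(P − 7) + 67.
New equilibrium: consumers pay £22.2, sellers receive £15.2, Q = 158.2. (Wedge: Pb − Ps = 7.)
Per-bottle burden: consumers £4.2, sellers £2.8.
Consumers take the larger share because demand is less price-elastic here (demand slope 4 vs supply slope 6).

Consumers bear the larger share: £4.2 per bottle.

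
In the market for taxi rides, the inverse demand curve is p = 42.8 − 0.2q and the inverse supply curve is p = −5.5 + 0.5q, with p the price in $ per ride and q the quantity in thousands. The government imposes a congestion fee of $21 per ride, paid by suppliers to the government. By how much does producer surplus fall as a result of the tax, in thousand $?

Inverting to q(p) form: qd = 214 − 5p; qs = 2p + 11.
Before the tax: set 214 − 5p = 2p + 11 → p* = $29, q* = 69.
With the tax collected from suppliers, supply shifts: qs = 2(p − 21) + 11.
Solving gives q = 39 with buyers paying $35 and suppliers receiving $14 (the $21 wedge).
ΔPS is the trapezoid between Q = 39 and Q = 69 of height $15: ½ · (69 + 39) · 15 = $810.

Producer surplus falls by $810 thousand.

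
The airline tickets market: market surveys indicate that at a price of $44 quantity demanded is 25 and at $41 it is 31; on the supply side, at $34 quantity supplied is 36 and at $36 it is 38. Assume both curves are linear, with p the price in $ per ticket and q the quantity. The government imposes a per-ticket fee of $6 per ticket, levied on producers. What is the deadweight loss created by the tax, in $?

Deadweight loss = $12.

Demand slope: (31 − 25)/(41 − 44) = -2, so qd = 113 − 2p.
Supply slope: (38 − 36)/(36 − 34) = 1, so qs = p + 2.
Before the tax: set 113 − 2p = p + 2 → p* = $37, q* = 39.
With the tax collected from producers, supply shifts: qs = (p − 6) + 2.
Solving gives q = 35 with consumers paying $39 and producers receiving $33 (the $6 wedge).
Quantity falls by |ΔQ| = |39 − 35| = 4.
DWL = ½ · t · |ΔQ| = ½ · 6 · 4 = $12.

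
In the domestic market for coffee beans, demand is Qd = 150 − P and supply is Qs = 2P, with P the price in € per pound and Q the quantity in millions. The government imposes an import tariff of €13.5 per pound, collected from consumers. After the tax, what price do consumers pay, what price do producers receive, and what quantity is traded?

Before the tax: set 150 − P = 2P → P* = €50, Q* = 100.
With the tax collected from consumers, demand (in seller-price terms) shifts: Qd = 150 − (P + 13.5).
New equilibrium: consumers pay €59, producers receive €45.5, Q = 91. (Wedge: Pb − Ps = 13.5.)
The less price-elastic side of the market bears the larger share of a per-unit tax.

Consumers pay €59; producers receive €45.5; quantity = 91.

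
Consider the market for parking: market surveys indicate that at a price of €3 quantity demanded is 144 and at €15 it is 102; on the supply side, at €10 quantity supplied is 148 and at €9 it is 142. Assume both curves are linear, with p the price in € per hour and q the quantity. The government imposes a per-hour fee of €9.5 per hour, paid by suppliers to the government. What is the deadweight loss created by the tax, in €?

Deadweight loss = €99.75.

Demand slope: (102 − 144)/(15 − 3) = -3.5, so qd = 154.5 − 3.5p.
Supply slope: (142 − 148)/(9 − 10) = 6, so qs = 6p + 88.
Without the tax, 154.5 − 3.5p = 6p + 88 gives 9.5p = 66.5, so p* = €7 and q* = 130.
With the tax collected from suppliers, supply shifts: qs = 6(p − 9.5) + 88.
Solving gives q = 109 with consumers paying €13 and suppliers receiving €3.5 (the €9.5 wedge).
Quantity falls by |ΔQ| = |130 − 109| = 21.
DWL = ½ · t · |ΔQ| = ½ · 9.5 · 21 = €99.75.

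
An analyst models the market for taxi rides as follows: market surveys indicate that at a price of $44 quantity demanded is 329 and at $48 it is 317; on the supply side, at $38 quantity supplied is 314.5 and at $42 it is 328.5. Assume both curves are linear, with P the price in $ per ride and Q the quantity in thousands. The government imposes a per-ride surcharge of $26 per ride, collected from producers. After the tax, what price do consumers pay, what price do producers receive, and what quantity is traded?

Consumers pay $57; producers receive $31; quantity = 290.

Demand slope: (317 − 329)/(48 − 44) = -3, so Qd = 461 − 3P.
Supply slope: (328.5 − 314.5)/(42 − 38) = 3.5, so Qs = 3.5P + 181.5.
Without the tax, 461 − 3P = 3.5P + 181.5 gives 6.5P = 279.5, so P* = $43 and Q* = 332.
With the tax collected from producers, supply shifts: Qs = 3.5(P − 26) + 181.5.
Solving gives Q = 290 with consumers paying $57 and producers receiving $31 (the $26 wedge).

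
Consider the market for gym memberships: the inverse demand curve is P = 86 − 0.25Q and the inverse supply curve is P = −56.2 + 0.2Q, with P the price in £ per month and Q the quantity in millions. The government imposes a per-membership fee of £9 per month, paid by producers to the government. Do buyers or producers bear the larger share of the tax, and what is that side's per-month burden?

Buyers bear the larger share: £5 per month.

Rewrite in direct form: Qd = 344 − 4P and Qs = 5P + 281.
Before the tax: set 344 − 4P = 5P + 281 → P* = £7, Q* = 316.
With the tax collected from producers, supply shifts: Qs = 5(P − 9) + 281.
Solving gives Q = 296 with buyers paying £12 and producers receiving £3 (the £9 wedge).
Per-month burden: buyers £5, producers £4.
Buyers take the larger share because demand is less price-elastic here (demand slope 4 vs supply slope 5).
The less price-elastic side of the market bears the larger share of a per-unit tax.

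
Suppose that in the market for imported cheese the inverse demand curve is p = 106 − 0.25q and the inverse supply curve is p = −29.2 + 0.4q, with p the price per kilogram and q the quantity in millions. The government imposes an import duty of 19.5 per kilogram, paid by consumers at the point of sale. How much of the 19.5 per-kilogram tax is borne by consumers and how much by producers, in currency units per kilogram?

Consumers bear 7.5 per kilogram; producers bear 12 per kilogram.

Rewrite in direct form: qd = 424 − 4p and qs = 2.5p + 73.
Before the tax: set 424 − 4p = 2.5p + 73 → p* = 54, q* = 208.
With the tax collected from consumers, demand (in seller-price terms) shifts: qd = 424 − 4(p + 19.5).
Solving gives q = 178 with consumers paying 61.5 and producers receiving 42 (the 19.5 wedge).
Burden on consumers: 7.5; on producers: 12. (They sum to 19.5.)
The less price-elastic side of the market bears the larger share of a per-unit tax.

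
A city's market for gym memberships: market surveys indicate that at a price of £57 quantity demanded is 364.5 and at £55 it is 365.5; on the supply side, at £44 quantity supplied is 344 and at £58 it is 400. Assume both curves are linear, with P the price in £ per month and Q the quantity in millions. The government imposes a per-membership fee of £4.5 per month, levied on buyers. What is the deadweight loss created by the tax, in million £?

Demand slope: (365.5 − 364.5)/(55 − 57) = -0.5, so Qd = 393 − 0.5P.
Supply slope: (400 − 344)/(58 − 44) = 4, so Qs = 4P + 168.
Before the tax: set 393 − 0.5P = 4P + 168 → P* = £50, Q* = 368.
With the tax collected from buyers, demand (in seller-price terms) shifts: Qd = 393 − 0.5(P + 4.5).
Solving gives Q = 366 with buyers paying £54 and sellers receiving £49.5 (the £4.5 wedge).
Quantity falls by |ΔQ| = |368 − 366| = 2.
DWL = ½ · t · |ΔQ| = ½ · 4.5 · 2 = £4.5.

Deadweight loss = £4.5 million.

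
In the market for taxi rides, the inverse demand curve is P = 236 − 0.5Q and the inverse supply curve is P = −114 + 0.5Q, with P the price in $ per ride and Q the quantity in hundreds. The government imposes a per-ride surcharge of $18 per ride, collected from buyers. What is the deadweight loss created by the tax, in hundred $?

Deadweight loss = $162 hundred.

Inverting to Q(P) form: Qd = 472 − 2P; Qs = 2P + 228.
Before the tax: set 472 − 2P = 2P + 228 → P* = $61, Q* = 350.
With the tax collected from buyers, demand (in seller-price terms) shifts: Qd = 472 − 2(P + 18).
Solving gives Q = 332 with buyers paying $70 and sellers receiving $52 (the $18 wedge).
Quantity falls by |ΔQ| = |350 − 332| = 18.
DWL = ½ · t · |ΔQ| = ½ · 18 · 18 = $162.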